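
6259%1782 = 913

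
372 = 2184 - 1812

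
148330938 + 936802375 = 1085133313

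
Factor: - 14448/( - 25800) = 14/25=2^1*5^( - 2)*7^1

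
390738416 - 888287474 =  - 497549058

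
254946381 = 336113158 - 81166777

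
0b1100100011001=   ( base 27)8lq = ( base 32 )68P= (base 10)6425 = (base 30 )745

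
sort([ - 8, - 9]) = [ - 9, - 8]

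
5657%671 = 289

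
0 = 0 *( - 60 )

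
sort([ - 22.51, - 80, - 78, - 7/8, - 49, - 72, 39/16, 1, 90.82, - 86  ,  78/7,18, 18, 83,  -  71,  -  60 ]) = [-86 ,- 80, - 78, - 72, -71, - 60, - 49,  -  22.51, - 7/8, 1, 39/16,  78/7, 18, 18, 83, 90.82 ] 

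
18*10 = 180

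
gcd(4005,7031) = 89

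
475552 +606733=1082285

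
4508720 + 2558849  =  7067569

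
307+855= 1162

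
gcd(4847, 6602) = 1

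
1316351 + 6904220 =8220571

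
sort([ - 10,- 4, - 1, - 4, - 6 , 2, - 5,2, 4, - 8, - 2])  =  [-10, - 8, - 6, - 5,- 4,-4, - 2, - 1, 2 , 2,  4]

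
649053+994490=1643543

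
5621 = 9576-3955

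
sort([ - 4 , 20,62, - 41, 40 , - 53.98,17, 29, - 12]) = [ - 53.98, -41, - 12,- 4, 17, 20, 29,40, 62 ]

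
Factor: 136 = 2^3*17^1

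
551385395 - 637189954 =-85804559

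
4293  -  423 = 3870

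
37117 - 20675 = 16442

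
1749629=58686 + 1690943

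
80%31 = 18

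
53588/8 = 6698 + 1/2 = 6698.50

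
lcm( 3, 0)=0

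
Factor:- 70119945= - 3^3*5^1*7^1*74201^1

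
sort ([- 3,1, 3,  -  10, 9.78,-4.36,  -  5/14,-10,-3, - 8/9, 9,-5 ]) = [-10, - 10,-5, - 4.36, - 3 , - 3, - 8/9, - 5/14, 1, 3, 9,9.78 ]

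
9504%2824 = 1032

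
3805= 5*761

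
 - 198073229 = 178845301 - 376918530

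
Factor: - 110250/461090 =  - 3^2 * 5^2*941^( - 1 ) =- 225/941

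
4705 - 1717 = 2988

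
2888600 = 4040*715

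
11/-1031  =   - 11/1031 = - 0.01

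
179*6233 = 1115707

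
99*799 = 79101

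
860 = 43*20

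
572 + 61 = 633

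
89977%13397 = 9595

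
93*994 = 92442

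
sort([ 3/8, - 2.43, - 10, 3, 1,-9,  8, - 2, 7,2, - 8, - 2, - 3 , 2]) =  [ - 10, - 9, -8, - 3, - 2.43, - 2, - 2, 3/8,1,2, 2,3,7,8 ] 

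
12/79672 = 3/19918 = 0.00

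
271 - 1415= - 1144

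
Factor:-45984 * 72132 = -3316917888 = - 2^7*3^2*479^1*6011^1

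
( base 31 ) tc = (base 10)911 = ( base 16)38F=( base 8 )1617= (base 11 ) 759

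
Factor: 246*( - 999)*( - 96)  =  2^6 * 3^5*37^1*41^1 =23592384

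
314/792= 157/396 =0.40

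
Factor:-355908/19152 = - 2^( - 2 )*3^( - 1)*223^1  =  - 223/12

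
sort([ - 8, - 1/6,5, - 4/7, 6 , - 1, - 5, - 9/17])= [ - 8, - 5, - 1, - 4/7, - 9/17, - 1/6, 5 , 6 ] 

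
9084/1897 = 9084/1897 = 4.79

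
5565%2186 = 1193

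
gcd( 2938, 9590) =2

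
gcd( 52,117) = 13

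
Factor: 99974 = 2^1 * 7^1*37^1 * 193^1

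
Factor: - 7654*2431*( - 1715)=2^1 * 5^1*7^3*11^1 * 13^1*17^1*43^1 * 89^1 = 31910788910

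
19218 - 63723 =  - 44505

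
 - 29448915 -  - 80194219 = 50745304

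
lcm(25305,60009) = 2100315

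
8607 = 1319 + 7288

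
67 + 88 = 155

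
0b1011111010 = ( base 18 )266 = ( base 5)11022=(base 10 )762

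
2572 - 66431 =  - 63859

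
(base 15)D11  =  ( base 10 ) 2941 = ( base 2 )101101111101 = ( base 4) 231331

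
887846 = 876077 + 11769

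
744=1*744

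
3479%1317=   845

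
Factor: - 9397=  - 9397^1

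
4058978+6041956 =10100934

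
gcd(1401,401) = 1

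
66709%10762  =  2137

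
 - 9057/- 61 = 9057/61 = 148.48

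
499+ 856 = 1355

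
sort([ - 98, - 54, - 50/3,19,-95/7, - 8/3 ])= [ - 98, - 54, - 50/3, - 95/7, - 8/3,  19]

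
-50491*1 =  - 50491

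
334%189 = 145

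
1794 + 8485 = 10279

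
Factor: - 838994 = -2^1* 13^1*23^2 * 61^1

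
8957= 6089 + 2868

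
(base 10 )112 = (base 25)4c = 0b1110000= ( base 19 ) 5H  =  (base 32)3g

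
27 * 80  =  2160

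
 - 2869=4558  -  7427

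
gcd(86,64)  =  2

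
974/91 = 974/91 = 10.70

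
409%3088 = 409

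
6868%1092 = 316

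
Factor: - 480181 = -13^1 * 43^1*859^1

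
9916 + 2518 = 12434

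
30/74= 15/37=0.41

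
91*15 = 1365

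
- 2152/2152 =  - 1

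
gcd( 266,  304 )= 38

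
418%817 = 418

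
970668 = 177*5484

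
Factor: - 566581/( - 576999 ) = 3^( - 2) *37^1*61^ ( - 1 )*1051^( - 1 )* 15313^1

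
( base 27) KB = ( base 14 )2b5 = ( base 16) 227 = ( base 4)20213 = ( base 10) 551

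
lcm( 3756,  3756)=3756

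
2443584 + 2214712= 4658296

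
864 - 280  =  584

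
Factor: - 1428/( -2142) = 2^1*3^( - 1) = 2/3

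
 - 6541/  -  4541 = 6541/4541 = 1.44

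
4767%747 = 285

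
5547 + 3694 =9241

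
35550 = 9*3950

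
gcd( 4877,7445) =1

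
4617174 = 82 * 56307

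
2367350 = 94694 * 25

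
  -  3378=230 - 3608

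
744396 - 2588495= - 1844099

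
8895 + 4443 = 13338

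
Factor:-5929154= -2^1*7^1*11^1 * 38501^1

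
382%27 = 4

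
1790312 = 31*57752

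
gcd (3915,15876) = 27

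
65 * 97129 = 6313385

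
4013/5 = 802 + 3/5  =  802.60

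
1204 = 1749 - 545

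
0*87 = 0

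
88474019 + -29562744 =58911275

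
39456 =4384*9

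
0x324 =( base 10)804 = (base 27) 12L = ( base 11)671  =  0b1100100100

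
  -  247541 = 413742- 661283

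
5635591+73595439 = 79231030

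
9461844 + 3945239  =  13407083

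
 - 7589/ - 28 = 7589/28 = 271.04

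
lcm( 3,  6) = 6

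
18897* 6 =113382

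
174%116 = 58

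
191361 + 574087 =765448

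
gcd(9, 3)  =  3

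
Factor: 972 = 2^2*3^5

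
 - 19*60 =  - 1140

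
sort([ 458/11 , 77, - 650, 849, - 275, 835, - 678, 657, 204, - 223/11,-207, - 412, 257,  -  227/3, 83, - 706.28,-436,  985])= [- 706.28, - 678, - 650 ,  -  436, - 412, - 275, - 207, -227/3,-223/11,458/11, 77,  83,204,  257, 657,  835, 849 , 985]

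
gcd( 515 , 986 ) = 1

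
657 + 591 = 1248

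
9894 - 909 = 8985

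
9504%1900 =4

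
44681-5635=39046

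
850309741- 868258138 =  - 17948397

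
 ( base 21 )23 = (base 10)45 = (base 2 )101101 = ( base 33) 1C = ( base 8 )55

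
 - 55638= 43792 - 99430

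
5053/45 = 112+13/45 = 112.29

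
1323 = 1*1323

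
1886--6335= 8221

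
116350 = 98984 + 17366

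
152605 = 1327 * 115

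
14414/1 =14414 = 14414.00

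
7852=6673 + 1179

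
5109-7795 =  - 2686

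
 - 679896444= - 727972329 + 48075885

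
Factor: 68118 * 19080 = 2^4*3^3*5^1*53^1 * 11353^1=1299691440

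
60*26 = 1560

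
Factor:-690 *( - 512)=353280 = 2^10*3^1*5^1*23^1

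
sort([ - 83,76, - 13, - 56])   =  [ - 83 , - 56, - 13, 76]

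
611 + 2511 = 3122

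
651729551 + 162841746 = 814571297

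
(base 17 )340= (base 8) 1647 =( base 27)17h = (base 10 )935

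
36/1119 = 12/373 = 0.03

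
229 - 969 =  - 740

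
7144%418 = 38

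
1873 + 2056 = 3929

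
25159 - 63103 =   -  37944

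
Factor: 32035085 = 5^1*6407017^1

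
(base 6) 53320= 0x1C50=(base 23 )DG3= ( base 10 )7248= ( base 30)81I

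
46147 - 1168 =44979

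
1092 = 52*21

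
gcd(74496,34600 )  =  8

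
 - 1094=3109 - 4203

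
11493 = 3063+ 8430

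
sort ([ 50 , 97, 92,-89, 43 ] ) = [  -  89,43, 50, 92, 97]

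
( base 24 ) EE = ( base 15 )185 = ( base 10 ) 350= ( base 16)15E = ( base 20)HA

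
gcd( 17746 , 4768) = 2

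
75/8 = 9 +3/8 =9.38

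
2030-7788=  - 5758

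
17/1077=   17/1077=0.02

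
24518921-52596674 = -28077753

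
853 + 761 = 1614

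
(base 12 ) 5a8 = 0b1101010000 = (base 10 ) 848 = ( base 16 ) 350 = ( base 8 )1520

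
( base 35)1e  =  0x31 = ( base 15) 34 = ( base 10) 49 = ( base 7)100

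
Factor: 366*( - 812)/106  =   - 148596/53 = - 2^2 * 3^1*7^1*29^1 * 53^( - 1 )*61^1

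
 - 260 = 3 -263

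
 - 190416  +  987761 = 797345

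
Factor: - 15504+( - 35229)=- 3^3*1879^1 = - 50733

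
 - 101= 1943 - 2044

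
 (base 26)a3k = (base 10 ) 6858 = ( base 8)15312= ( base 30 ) 7ii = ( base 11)5175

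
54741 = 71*771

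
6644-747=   5897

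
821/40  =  20 + 21/40  =  20.52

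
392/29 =392/29 =13.52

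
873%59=47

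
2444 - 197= 2247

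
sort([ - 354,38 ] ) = [ - 354,  38] 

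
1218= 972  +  246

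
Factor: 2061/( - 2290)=-2^(  -  1)*3^2*5^(  -  1 ) = - 9/10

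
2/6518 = 1/3259 =0.00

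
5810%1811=377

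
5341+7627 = 12968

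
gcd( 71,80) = 1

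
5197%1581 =454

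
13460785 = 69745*193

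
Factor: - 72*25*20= - 36000 = - 2^5*3^2*5^3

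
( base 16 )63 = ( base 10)99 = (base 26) 3l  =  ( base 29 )3C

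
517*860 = 444620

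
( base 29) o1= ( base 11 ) 584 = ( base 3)221211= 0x2B9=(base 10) 697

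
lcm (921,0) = 0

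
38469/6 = 6411 + 1/2 = 6411.50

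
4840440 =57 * 84920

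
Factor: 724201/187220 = 2^( - 2)*5^( - 1 )*11^( - 1 )  *  23^1 * 37^1=851/220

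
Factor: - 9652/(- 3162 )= 2^1*3^( - 1)*17^ ( - 1)*19^1*31^ (- 1)*127^1 = 4826/1581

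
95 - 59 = 36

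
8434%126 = 118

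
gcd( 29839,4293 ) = 53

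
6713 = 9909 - 3196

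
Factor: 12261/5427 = 3^( - 3)*61^1 = 61/27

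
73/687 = 73/687 = 0.11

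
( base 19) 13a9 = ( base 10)8141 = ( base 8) 17715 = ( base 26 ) C13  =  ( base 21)I9E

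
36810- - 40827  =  77637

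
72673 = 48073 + 24600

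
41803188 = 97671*428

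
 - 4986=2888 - 7874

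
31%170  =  31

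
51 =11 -  -  40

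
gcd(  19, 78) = 1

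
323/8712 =323/8712  =  0.04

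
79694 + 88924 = 168618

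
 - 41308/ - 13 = 3177 + 7/13 = 3177.54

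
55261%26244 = 2773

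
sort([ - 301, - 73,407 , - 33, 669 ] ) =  [ - 301, - 73, - 33, 407, 669 ] 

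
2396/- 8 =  - 300 + 1/2 = - 299.50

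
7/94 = 7/94 = 0.07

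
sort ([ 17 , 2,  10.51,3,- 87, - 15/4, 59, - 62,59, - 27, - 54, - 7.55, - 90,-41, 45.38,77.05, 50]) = [ - 90, - 87, - 62, - 54 , - 41, - 27, - 7.55, - 15/4 , 2, 3, 10.51,17, 45.38, 50 , 59,59, 77.05] 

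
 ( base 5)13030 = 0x3F7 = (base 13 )601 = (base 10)1015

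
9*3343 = 30087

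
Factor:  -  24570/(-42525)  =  26/45 = 2^1*3^( - 2 )*5^(-1) * 13^1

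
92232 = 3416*27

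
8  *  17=136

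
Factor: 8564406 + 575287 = 9139693 =17^1*43^1*12503^1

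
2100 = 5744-3644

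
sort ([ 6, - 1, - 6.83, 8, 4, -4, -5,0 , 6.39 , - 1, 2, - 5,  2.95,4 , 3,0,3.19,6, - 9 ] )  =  [ - 9, - 6.83, - 5, - 5,-4,- 1, - 1,  0,0, 2,2.95 , 3, 3.19, 4, 4, 6,6, 6.39,8] 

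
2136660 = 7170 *298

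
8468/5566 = 4234/2783 = 1.52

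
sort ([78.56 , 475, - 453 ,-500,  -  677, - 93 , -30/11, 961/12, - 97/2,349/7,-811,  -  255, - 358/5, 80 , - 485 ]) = [ - 811, - 677, - 500,  -  485, - 453, - 255, - 93, - 358/5,-97/2, - 30/11,349/7,  78.56,80, 961/12,475]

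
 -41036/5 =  - 41036/5=- 8207.20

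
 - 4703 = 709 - 5412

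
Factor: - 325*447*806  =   - 2^1* 3^1*5^2 * 13^2*31^1*149^1 = -117091650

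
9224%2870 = 614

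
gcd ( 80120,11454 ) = 2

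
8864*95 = 842080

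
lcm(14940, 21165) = 253980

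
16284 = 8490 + 7794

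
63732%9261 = 8166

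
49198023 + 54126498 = 103324521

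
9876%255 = 186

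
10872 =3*3624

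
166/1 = 166 = 166.00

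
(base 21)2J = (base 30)21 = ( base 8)75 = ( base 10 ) 61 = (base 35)1q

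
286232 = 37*7736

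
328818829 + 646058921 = 974877750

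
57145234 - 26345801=30799433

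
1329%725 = 604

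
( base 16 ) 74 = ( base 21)5b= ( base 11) a6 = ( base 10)116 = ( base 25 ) 4g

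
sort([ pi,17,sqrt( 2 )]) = [ sqrt(2), pi, 17 ] 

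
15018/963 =15 + 191/321 =15.60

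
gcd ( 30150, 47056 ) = 2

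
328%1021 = 328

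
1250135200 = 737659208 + 512475992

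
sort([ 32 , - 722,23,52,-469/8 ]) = [ - 722,-469/8 , 23,32,52 ] 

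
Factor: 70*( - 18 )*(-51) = 2^2 * 3^3* 5^1 * 7^1*17^1 = 64260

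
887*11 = 9757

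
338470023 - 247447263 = 91022760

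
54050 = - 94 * (-575)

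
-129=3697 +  - 3826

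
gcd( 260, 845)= 65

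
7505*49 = 367745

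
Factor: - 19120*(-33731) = 644936720 = 2^4*5^1*89^1*239^1*379^1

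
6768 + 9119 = 15887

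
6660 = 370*18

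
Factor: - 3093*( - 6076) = 18793068 = 2^2 * 3^1*7^2*31^1*1031^1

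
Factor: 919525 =5^2 * 36781^1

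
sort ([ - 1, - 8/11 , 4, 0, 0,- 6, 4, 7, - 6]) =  [ - 6, - 6, - 1, - 8/11,0,0 , 4, 4, 7]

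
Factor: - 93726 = -2^1*3^2*41^1*127^1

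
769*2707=2081683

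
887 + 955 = 1842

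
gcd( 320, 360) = 40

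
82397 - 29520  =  52877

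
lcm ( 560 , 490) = 3920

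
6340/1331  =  4 + 1016/1331=4.76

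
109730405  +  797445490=907175895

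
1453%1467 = 1453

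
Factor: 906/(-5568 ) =-2^( - 5)*29^( - 1 )*151^1=- 151/928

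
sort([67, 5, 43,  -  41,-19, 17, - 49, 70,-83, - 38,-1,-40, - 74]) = [-83 , - 74, -49, - 41 ,-40, - 38, - 19 , - 1, 5,17, 43, 67, 70]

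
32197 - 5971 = 26226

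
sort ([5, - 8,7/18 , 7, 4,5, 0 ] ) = [ - 8, 0, 7/18, 4,  5, 5, 7 ] 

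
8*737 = 5896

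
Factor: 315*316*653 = 2^2*3^2 *5^1*7^1 *79^1*653^1 = 64999620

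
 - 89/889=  - 1 + 800/889 = - 0.10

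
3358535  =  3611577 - 253042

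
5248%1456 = 880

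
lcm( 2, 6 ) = 6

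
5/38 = 5/38 = 0.13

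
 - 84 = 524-608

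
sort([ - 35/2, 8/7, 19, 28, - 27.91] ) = [ - 27.91,-35/2, 8/7,19, 28]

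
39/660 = 13/220 = 0.06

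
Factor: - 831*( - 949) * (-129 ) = -3^2*13^1 * 43^1*73^1*277^1 = -101731851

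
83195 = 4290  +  78905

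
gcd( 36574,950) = 2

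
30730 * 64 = 1966720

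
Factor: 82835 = 5^1*16567^1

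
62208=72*864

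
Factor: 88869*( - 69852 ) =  - 2^2*3^2*11^1*2693^1*5821^1 = - 6207677388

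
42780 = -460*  (-93)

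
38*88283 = 3354754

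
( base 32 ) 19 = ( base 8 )51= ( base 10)41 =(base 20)21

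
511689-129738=381951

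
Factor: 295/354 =5/6  =  2^( - 1 )*3^( - 1) * 5^1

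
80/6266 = 40/3133 =0.01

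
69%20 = 9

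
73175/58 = 73175/58 = 1261.64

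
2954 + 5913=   8867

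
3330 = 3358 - 28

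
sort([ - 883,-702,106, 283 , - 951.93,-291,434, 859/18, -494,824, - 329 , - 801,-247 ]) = [ - 951.93, - 883, - 801, - 702, - 494, - 329, - 291, - 247, 859/18, 106,283, 434, 824] 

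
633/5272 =633/5272 = 0.12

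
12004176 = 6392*1878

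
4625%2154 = 317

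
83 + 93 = 176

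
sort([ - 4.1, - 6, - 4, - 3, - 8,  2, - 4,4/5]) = [ - 8, - 6, - 4.1, - 4, -4, - 3,4/5,2]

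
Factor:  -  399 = -3^1*7^1*19^1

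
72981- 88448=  - 15467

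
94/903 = 94/903 = 0.10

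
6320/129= 48 + 128/129 = 48.99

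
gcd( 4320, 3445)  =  5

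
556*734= 408104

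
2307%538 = 155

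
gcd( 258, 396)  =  6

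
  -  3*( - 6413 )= 19239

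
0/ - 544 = 0/1 = -0.00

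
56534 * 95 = 5370730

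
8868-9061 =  - 193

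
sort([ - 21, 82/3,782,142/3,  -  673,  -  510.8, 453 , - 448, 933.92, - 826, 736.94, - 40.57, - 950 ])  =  [ -950, - 826, - 673, - 510.8, - 448,  -  40.57, - 21,82/3, 142/3, 453,  736.94,782, 933.92]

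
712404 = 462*1542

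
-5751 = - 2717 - 3034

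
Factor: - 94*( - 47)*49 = 2^1 *7^2*47^2 = 216482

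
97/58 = 1 + 39/58 = 1.67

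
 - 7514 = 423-7937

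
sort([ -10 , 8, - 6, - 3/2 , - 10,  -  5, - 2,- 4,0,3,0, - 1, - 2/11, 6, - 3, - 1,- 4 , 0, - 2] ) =[ - 10, - 10, - 6,- 5, - 4, - 4, - 3, - 2, - 2,  -  3/2, - 1, - 1, - 2/11 , 0, 0,0, 3, 6,8] 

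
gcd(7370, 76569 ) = 1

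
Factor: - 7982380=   -  2^2*5^1*7^1*23^1*37^1*67^1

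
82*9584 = 785888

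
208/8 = 26 =26.00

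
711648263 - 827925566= - 116277303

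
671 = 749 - 78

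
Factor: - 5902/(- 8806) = 2951/4403 = 7^( - 1)*13^1*17^( - 1) * 37^( - 1 )*227^1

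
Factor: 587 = 587^1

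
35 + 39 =74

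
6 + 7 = 13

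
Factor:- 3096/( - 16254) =2^2 * 3^( - 1 )*7^ (-1 )=4/21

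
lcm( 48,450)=3600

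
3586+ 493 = 4079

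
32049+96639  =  128688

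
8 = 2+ 6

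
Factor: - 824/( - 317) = 2^3*103^1 * 317^( - 1 )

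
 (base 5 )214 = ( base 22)2f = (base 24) 2b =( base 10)59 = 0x3b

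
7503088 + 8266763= 15769851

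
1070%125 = 70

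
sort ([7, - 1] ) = [ - 1 , 7 ]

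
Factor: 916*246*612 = 2^5 * 3^3*17^1*41^1*229^1 = 137905632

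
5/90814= 5/90814 = 0.00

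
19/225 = 19/225 = 0.08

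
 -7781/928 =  - 9+ 571/928 = - 8.38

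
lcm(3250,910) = 22750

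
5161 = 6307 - 1146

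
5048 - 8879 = -3831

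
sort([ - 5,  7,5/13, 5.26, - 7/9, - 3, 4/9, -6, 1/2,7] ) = [- 6, - 5, - 3, - 7/9,  5/13,4/9, 1/2, 5.26,7,7 ]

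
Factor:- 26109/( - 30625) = 3^3*5^( - 4) * 7^( - 2)*967^1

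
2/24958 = 1/12479 = 0.00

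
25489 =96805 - 71316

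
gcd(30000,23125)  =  625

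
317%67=49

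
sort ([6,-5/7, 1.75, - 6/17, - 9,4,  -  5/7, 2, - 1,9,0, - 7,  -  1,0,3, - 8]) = [ - 9, - 8, - 7, - 1, - 1, - 5/7, - 5/7 , - 6/17, 0,  0,1.75, 2, 3,4, 6,  9]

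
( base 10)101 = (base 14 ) 73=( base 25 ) 41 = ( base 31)38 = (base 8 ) 145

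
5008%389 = 340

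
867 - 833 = 34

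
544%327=217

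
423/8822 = 423/8822  =  0.05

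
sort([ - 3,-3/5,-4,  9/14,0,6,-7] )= [ - 7, - 4, - 3, - 3/5,0, 9/14,6]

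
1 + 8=9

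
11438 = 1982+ 9456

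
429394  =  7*61342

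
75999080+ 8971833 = 84970913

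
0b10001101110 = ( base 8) 2156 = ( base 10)1134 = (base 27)1f0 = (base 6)5130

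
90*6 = 540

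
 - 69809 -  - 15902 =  - 53907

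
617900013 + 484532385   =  1102432398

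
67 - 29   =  38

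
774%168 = 102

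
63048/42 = 1501 + 1/7 = 1501.14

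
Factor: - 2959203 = -3^1* 13^1*23^1*3299^1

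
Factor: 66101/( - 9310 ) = -2^( - 1)*5^(-1)*71^1 = - 71/10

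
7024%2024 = 952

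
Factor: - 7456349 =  - 71^1*105019^1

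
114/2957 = 114/2957 = 0.04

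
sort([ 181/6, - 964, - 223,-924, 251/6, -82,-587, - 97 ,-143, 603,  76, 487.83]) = [- 964, - 924, - 587 , - 223,-143, - 97,-82, 181/6,251/6, 76,487.83, 603]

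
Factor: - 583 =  - 11^1*53^1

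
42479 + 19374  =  61853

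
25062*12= 300744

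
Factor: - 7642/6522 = - 3821/3261 = -  3^(  -  1)*1087^( - 1)*3821^1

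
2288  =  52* 44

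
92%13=1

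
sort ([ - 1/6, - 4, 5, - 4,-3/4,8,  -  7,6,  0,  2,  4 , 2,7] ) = [ - 7 , - 4 , - 4, - 3/4 , - 1/6,0, 2,2,  4,5,  6, 7,8]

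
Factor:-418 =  - 2^1*11^1 * 19^1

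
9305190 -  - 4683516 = 13988706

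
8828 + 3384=12212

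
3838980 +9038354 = 12877334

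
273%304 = 273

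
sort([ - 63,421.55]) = [ - 63,421.55 ] 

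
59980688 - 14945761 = 45034927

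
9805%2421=121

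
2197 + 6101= 8298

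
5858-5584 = 274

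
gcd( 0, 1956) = 1956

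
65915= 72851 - 6936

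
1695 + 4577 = 6272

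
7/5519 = 7/5519 = 0.00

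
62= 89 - 27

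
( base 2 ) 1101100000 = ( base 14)45A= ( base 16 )360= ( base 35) OO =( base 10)864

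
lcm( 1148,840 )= 34440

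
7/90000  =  7/90000 = 0.00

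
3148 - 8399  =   - 5251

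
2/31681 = 2/31681 = 0.00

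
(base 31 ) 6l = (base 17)C3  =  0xCF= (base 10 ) 207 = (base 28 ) 7b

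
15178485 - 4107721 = 11070764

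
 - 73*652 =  - 47596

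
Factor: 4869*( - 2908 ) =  - 14159052  =  - 2^2*3^2*541^1*727^1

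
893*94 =83942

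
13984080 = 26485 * 528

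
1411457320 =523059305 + 888398015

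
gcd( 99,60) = 3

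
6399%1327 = 1091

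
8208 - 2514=5694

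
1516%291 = 61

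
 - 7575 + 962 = -6613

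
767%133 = 102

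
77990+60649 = 138639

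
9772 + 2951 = 12723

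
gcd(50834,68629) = 1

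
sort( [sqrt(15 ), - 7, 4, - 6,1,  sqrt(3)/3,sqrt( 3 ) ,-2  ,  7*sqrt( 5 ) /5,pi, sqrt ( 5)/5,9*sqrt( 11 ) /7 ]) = [ - 7 , -6,-2, sqrt ( 5)/5,sqrt (3 ) /3, 1, sqrt( 3), 7 *sqrt (5 )/5,  pi,sqrt( 15),4,9*sqrt(11 )/7 ]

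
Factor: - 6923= - 7^1*23^1*43^1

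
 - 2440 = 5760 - 8200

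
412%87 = 64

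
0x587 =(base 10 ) 1415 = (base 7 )4061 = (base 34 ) 17l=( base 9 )1842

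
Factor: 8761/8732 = 2^( - 2 )*37^( - 1 )*59^(-1)*8761^1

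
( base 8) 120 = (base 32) 2g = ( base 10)80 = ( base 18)48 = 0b1010000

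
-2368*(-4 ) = 9472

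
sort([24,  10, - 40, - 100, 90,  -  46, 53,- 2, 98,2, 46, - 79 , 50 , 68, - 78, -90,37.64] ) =[ - 100, - 90, -79,  -  78 ,  -  46, - 40 ,-2,2,  10,24,37.64 , 46 , 50,53,68, 90  ,  98] 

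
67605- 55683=11922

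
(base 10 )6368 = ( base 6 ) 45252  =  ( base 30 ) 728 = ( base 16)18E0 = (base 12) 3828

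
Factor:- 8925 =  - 3^1*5^2 * 7^1 * 17^1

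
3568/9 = 3568/9 = 396.44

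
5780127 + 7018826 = 12798953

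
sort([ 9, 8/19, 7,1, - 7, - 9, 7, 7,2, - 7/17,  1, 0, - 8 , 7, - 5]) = [ - 9,  -  8, - 7, - 5 , - 7/17, 0, 8/19, 1,1, 2,7, 7, 7, 7, 9]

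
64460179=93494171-29033992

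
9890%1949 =145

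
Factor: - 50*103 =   -  5150= - 2^1*5^2*103^1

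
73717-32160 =41557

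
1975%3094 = 1975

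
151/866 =151/866 = 0.17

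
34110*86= 2933460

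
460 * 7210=3316600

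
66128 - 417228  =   - 351100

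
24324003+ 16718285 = 41042288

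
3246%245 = 61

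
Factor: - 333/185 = - 3^2* 5^( - 1 )  =  - 9/5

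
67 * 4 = 268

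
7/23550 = 7/23550 = 0.00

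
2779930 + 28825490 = 31605420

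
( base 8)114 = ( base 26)2O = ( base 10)76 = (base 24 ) 34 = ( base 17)48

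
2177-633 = 1544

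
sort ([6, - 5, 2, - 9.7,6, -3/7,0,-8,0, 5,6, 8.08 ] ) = [ - 9.7, -8, - 5, - 3/7,0,0, 2,5, 6,6,6,8.08 ]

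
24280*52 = 1262560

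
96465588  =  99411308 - 2945720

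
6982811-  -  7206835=14189646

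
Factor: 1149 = 3^1*383^1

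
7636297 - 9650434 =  - 2014137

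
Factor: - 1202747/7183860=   -2^(-2)*3^( - 1)*5^ (-1)*7^1  *13^1*17^ (-1)*7043^( - 1)*13217^1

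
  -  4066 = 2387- 6453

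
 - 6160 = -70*88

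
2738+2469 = 5207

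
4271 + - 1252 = 3019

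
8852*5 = 44260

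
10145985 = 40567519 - 30421534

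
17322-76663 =-59341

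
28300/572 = 49 + 68/143 = 49.48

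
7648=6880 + 768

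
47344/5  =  47344/5 = 9468.80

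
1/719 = 1/719 = 0.00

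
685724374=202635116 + 483089258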